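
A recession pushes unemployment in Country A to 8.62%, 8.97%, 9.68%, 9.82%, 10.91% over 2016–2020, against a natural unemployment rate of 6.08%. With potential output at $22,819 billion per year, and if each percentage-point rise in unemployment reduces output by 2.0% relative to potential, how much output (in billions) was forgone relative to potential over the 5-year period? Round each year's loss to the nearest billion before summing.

$8,032 billion

Year 2016: gap = -2.0 × (8.62 - 6.08) = -5.08%, loss ≈ 22819 × 5.08/100 ≈ 1159.
Year 2017: gap = -2.0 × (8.97 - 6.08) = -5.78%, loss ≈ 22819 × 5.78/100 ≈ 1319.
Year 2018: gap = -2.0 × (9.68 - 6.08) = -7.2%, loss ≈ 22819 × 7.2/100 ≈ 1643.
Year 2019: gap = -2.0 × (9.82 - 6.08) = -7.48%, loss ≈ 22819 × 7.48/100 ≈ 1707.
Year 2020: gap = -2.0 × (10.91 - 6.08) = -9.66%, loss ≈ 22819 × 9.66/100 ≈ 2204.
Total lost output = 1159 + 1319 + 1643 + 1707 + 2204 = 8032 billion.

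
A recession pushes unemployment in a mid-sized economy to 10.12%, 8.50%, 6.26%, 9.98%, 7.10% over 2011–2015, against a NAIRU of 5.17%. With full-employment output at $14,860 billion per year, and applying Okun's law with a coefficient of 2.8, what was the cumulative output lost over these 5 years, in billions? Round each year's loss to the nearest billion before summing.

Year 2011: gap = -2.8 × (10.12 - 5.17) = -13.86%, loss ≈ 14860 × 13.86/100 ≈ 2060.
Year 2012: gap = -2.8 × (8.5 - 5.17) = -9.324%, loss ≈ 14860 × 9.324/100 ≈ 1386.
Year 2013: gap = -2.8 × (6.26 - 5.17) = -3.052%, loss ≈ 14860 × 3.052/100 ≈ 454.
Year 2014: gap = -2.8 × (9.98 - 5.17) = -13.468%, loss ≈ 14860 × 13.468/100 ≈ 2001.
Year 2015: gap = -2.8 × (7.1 - 5.17) = -5.404%, loss ≈ 14860 × 5.404/100 ≈ 803.
Total lost output = 2060 + 1386 + 454 + 2001 + 803 = 6704 billion.

$6,704 billion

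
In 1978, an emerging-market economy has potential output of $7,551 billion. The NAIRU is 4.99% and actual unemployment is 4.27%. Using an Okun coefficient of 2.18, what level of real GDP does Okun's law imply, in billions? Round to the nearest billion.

Unemployment gap = 4.27 - 4.99 = -0.72 points, so the output gap is -2.18 × (-0.72) = 1.5696%.
Actual GDP = 7551 × (1 + 1.5696/100) = 7551 × 1.015696 ≈ 7670 billion.

$7,670 billion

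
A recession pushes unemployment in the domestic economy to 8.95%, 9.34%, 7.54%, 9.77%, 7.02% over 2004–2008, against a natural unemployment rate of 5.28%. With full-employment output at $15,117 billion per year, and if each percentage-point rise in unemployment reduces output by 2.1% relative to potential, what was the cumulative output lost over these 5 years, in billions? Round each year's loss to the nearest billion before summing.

Year 2004: gap = -2.1 × (8.95 - 5.28) = -7.707%, loss ≈ 15117 × 7.707/100 ≈ 1165.
Year 2005: gap = -2.1 × (9.34 - 5.28) = -8.526%, loss ≈ 15117 × 8.526/100 ≈ 1289.
Year 2006: gap = -2.1 × (7.54 - 5.28) = -4.746%, loss ≈ 15117 × 4.746/100 ≈ 717.
Year 2007: gap = -2.1 × (9.77 - 5.28) = -9.429%, loss ≈ 15117 × 9.429/100 ≈ 1425.
Year 2008: gap = -2.1 × (7.02 - 5.28) = -3.654%, loss ≈ 15117 × 3.654/100 ≈ 552.
Total lost output = 1165 + 1289 + 717 + 1425 + 552 = 5148 billion.

$5,148 billion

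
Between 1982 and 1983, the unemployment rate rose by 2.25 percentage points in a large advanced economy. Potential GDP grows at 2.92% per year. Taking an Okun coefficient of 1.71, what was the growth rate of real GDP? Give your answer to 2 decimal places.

-0.93%

Growth-rate Okun's law: g_Y = g_Y* - β × Δu.
g_Y = 2.92 - 1.71 × (2.25) = 2.92 - 3.8475 = -0.9275%, i.e. -0.93% to 2 d.p.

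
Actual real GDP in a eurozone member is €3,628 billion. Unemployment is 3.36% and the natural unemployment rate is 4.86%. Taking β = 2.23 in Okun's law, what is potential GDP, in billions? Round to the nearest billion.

€3,511 billion

Unemployment gap = 3.36 - 4.86 = -1.5 points, so output gap = -2.23 × (-1.5) = 3.345%.
Since Y = Y* × (1 + gap/100), Y* = 3628/1.03345 ≈ 3511 billion.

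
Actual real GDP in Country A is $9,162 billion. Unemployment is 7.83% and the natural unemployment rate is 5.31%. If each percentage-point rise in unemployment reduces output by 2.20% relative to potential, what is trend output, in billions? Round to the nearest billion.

$9,700 billion

Unemployment gap = 7.83 - 5.31 = 2.52 points, so output gap = -2.2 × 2.52 = -5.544%.
Since Y = Y* × (1 + gap/100), Y* = 9162/0.94456 ≈ 9700 billion.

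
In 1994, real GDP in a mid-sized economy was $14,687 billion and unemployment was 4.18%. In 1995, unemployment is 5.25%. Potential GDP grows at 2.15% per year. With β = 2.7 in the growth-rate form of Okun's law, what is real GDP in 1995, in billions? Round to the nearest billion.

Δu = 5.25 - 4.18 = 1.07 points.
Okun's law (growth form): g_Y = g_Y* - β × Δu = 2.15 - 2.7 × (1.07) = 2.15 - 2.889 = -0.739%.
Real GDP in the next year = 14687 × (1 - 0.739/100) = 14687 × 0.99261 ≈ 14578 billion.

$14,578 billion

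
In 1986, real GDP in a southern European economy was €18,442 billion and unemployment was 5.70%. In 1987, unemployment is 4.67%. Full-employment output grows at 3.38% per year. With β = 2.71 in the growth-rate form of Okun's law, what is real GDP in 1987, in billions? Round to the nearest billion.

€19,580 billion

Δu = 4.67 - 5.7 = -1.03 points.
Okun's law (growth form): g_Y = g_Y* - β × Δu = 3.38 - 2.71 × (-1.03) = 3.38 + 2.7913 = 6.1713%.
Real GDP in the next year = 18442 × (1 + 6.1713/100) = 18442 × 1.061713 ≈ 19580 billion.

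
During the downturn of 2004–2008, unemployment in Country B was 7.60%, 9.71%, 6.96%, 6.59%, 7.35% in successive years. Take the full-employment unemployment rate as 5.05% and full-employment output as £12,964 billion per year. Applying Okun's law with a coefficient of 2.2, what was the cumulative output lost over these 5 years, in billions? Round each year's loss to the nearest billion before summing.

Year 2004: gap = -2.2 × (7.6 - 5.05) = -5.61%, loss ≈ 12964 × 5.61/100 ≈ 727.
Year 2005: gap = -2.2 × (9.71 - 5.05) = -10.252%, loss ≈ 12964 × 10.252/100 ≈ 1329.
Year 2006: gap = -2.2 × (6.96 - 5.05) = -4.202%, loss ≈ 12964 × 4.202/100 ≈ 545.
Year 2007: gap = -2.2 × (6.59 - 5.05) = -3.388%, loss ≈ 12964 × 3.388/100 ≈ 439.
Year 2008: gap = -2.2 × (7.35 - 5.05) = -5.06%, loss ≈ 12964 × 5.06/100 ≈ 656.
Total lost output = 727 + 1329 + 545 + 439 + 656 = 3696 billion.

£3,696 billion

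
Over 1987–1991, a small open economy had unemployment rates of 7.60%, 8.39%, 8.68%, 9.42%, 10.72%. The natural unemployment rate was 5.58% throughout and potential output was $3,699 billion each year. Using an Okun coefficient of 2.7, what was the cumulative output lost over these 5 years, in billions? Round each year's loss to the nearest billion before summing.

Year 1987: gap = -2.7 × (7.6 - 5.58) = -5.454%, loss ≈ 3699 × 5.454/100 ≈ 202.
Year 1988: gap = -2.7 × (8.39 - 5.58) = -7.587%, loss ≈ 3699 × 7.587/100 ≈ 281.
Year 1989: gap = -2.7 × (8.68 - 5.58) = -8.37%, loss ≈ 3699 × 8.37/100 ≈ 310.
Year 1990: gap = -2.7 × (9.42 - 5.58) = -10.368%, loss ≈ 3699 × 10.368/100 ≈ 384.
Year 1991: gap = -2.7 × (10.72 - 5.58) = -13.878%, loss ≈ 3699 × 13.878/100 ≈ 513.
Total lost output = 202 + 281 + 310 + 384 + 513 = 1690 billion.

$1,690 billion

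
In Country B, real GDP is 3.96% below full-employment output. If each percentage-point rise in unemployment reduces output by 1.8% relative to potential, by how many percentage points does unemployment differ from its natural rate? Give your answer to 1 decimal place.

2.2 percentage points

Okun's law: output gap = -β × (u - u*), so u - u* = -(output gap)/β.
u - u* = -(-3.96)/1.8 = 2.2 percentage points.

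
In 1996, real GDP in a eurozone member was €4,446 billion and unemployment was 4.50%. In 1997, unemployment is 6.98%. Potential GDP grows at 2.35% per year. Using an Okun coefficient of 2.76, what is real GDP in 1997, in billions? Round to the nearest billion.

Δu = 6.98 - 4.5 = 2.48 points.
Okun's law (growth form): g_Y = g_Y* - β × Δu = 2.35 - 2.76 × (2.48) = 2.35 - 6.8448 = -4.4948%.
Real GDP in the next year = 4446 × (1 - 4.4948/100) = 4446 × 0.955052 ≈ 4246 billion.

€4,246 billion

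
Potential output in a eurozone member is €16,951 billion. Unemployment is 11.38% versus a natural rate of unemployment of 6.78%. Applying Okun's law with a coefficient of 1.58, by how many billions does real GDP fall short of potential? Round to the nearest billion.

Output gap = -1.58 × (11.38 - 6.78) = -1.58 × 4.6 = -7.268%.
Actual GDP ≈ 16951 × 0.92732 ≈ 15719 billion, so the shortfall is 16951 - 15719 = 1232 billion.

€1,232 billion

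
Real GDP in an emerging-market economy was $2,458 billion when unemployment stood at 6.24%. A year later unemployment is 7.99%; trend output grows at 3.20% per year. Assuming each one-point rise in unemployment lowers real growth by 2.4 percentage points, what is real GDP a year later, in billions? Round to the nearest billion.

Δu = 7.99 - 6.24 = 1.75 points.
Okun's law (growth form): g_Y = g_Y* - β × Δu = 3.20 - 2.4 × (1.75) = 3.2 - 4.2 = -1%.
Real GDP in the next year = 2458 × (1 - 1/100) = 2458 × 0.99 ≈ 2433 billion.

$2,433 billion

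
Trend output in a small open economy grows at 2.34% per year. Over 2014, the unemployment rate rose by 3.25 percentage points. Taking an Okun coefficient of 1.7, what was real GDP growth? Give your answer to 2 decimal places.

Growth-rate Okun's law: g_Y = g_Y* - β × Δu.
g_Y = 2.34 - 1.7 × (3.25) = 2.34 - 5.525 = -3.185%, i.e. -3.19% to 2 d.p.

-3.19%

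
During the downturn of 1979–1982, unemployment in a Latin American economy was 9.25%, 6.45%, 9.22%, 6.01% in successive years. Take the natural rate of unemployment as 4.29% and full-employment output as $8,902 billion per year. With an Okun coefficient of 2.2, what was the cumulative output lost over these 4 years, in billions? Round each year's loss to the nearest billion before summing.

$2,697 billion

Year 1979: gap = -2.2 × (9.25 - 4.29) = -10.912%, loss ≈ 8902 × 10.912/100 ≈ 971.
Year 1980: gap = -2.2 × (6.45 - 4.29) = -4.752%, loss ≈ 8902 × 4.752/100 ≈ 423.
Year 1981: gap = -2.2 × (9.22 - 4.29) = -10.846%, loss ≈ 8902 × 10.846/100 ≈ 966.
Year 1982: gap = -2.2 × (6.01 - 4.29) = -3.784%, loss ≈ 8902 × 3.784/100 ≈ 337.
Total lost output = 971 + 423 + 966 + 337 = 2697 billion.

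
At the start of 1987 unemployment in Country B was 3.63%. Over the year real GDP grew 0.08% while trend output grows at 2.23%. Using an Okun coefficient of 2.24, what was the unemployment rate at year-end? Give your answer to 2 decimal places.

Growth-rate Okun's law: g_Y = g_Y* - β × Δu, so Δu = (g_Y* - g_Y)/β.
Δu = (2.23 - 0.08)/2.24 = 2.15/2.24 = 0.96 percentage points.
Year-end unemployment = 3.63 + 0.96 = 4.59%.

4.59%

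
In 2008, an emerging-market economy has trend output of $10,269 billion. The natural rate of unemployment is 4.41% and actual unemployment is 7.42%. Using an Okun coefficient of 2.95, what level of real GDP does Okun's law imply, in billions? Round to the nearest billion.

Unemployment gap = 7.42 - 4.41 = 3.01 points, so the output gap is -2.95 × 3.01 = -8.8795%.
Actual GDP = 10269 × (1 - 8.8795/100) = 10269 × 0.911205 ≈ 9357 billion.

$9,357 billion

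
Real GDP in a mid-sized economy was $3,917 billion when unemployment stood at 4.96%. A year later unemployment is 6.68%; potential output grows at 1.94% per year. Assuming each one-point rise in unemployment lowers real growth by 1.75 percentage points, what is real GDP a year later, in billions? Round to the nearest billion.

$3,875 billion

Δu = 6.68 - 4.96 = 1.72 points.
Okun's law (growth form): g_Y = g_Y* - β × Δu = 1.94 - 1.75 × (1.72) = 1.94 - 3.01 = -1.07%.
Real GDP in the next year = 3917 × (1 - 1.07/100) = 3917 × 0.9893 ≈ 3875 billion.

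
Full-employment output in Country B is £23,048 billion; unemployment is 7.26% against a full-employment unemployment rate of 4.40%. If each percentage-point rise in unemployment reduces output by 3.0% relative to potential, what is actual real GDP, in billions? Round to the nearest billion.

Unemployment gap = 7.26 - 4.4 = 2.86 points, so the output gap is -3 × 2.86 = -8.58%.
Actual GDP = 23048 × (1 - 8.58/100) = 23048 × 0.9142 ≈ 21070 billion.

£21,070 billion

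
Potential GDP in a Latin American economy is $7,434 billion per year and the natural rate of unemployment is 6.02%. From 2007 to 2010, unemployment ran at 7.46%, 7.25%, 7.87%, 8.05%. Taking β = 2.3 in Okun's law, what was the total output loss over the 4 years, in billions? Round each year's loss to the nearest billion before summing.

$1,119 billion

Year 2007: gap = -2.3 × (7.46 - 6.02) = -3.312%, loss ≈ 7434 × 3.312/100 ≈ 246.
Year 2008: gap = -2.3 × (7.25 - 6.02) = -2.829%, loss ≈ 7434 × 2.829/100 ≈ 210.
Year 2009: gap = -2.3 × (7.87 - 6.02) = -4.255%, loss ≈ 7434 × 4.255/100 ≈ 316.
Year 2010: gap = -2.3 × (8.05 - 6.02) = -4.669%, loss ≈ 7434 × 4.669/100 ≈ 347.
Total lost output = 246 + 210 + 316 + 347 = 1119 billion.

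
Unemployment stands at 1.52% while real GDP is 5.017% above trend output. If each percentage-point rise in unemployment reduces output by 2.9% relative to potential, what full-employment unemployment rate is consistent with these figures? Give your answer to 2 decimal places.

3.25%

From Okun's law, u - u* = -(output gap)/β = -(5.017)/2.9 = -1.73 points.
So u* = 1.52 + 1.73 = 3.25%.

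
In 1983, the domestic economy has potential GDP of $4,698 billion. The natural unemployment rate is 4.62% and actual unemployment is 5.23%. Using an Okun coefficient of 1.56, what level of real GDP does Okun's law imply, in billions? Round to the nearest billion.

Unemployment gap = 5.23 - 4.62 = 0.61 points, so the output gap is -1.56 × 0.61 = -0.9516%.
Actual GDP = 4698 × (1 - 0.9516/100) = 4698 × 0.990484 ≈ 4653 billion.

$4,653 billion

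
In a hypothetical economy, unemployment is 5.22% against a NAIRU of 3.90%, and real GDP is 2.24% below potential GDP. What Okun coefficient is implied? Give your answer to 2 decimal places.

Okun's law: output gap = -β × (u - u*).
-2.24 = -β × (5.22 - 3.9) = -β × 1.32, so β = 2.24/1.32 = 1.70.

β ≈ 1.70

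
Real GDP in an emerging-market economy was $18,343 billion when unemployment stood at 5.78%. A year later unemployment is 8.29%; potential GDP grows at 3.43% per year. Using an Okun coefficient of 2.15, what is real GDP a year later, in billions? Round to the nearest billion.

$17,982 billion

Δu = 8.29 - 5.78 = 2.51 points.
Okun's law (growth form): g_Y = g_Y* - β × Δu = 3.43 - 2.15 × (2.51) = 3.43 - 5.3965 = -1.9665%.
Real GDP in the next year = 18343 × (1 - 1.9665/100) = 18343 × 0.980335 ≈ 17982 billion.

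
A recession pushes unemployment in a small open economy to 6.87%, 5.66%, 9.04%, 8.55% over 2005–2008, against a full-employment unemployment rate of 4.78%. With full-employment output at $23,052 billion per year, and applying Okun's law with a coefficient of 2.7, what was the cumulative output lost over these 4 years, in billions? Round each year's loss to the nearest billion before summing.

$6,846 billion

Year 2005: gap = -2.7 × (6.87 - 4.78) = -5.643%, loss ≈ 23052 × 5.643/100 ≈ 1301.
Year 2006: gap = -2.7 × (5.66 - 4.78) = -2.376%, loss ≈ 23052 × 2.376/100 ≈ 548.
Year 2007: gap = -2.7 × (9.04 - 4.78) = -11.502%, loss ≈ 23052 × 11.502/100 ≈ 2651.
Year 2008: gap = -2.7 × (8.55 - 4.78) = -10.179%, loss ≈ 23052 × 10.179/100 ≈ 2346.
Total lost output = 1301 + 548 + 2651 + 2346 = 6846 billion.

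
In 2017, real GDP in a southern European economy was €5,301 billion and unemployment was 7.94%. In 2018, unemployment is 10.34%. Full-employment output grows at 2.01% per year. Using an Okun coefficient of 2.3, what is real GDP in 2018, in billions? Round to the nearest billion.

Δu = 10.34 - 7.94 = 2.4 points.
Okun's law (growth form): g_Y = g_Y* - β × Δu = 2.01 - 2.3 × (2.40) = 2.01 - 5.52 = -3.51%.
Real GDP in the next year = 5301 × (1 - 3.51/100) = 5301 × 0.9649 ≈ 5115 billion.

€5,115 billion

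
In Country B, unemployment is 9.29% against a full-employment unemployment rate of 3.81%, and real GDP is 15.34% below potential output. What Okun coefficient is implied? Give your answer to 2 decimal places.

Okun's law: output gap = -β × (u - u*).
-15.34 = -β × (9.29 - 3.81) = -β × 5.48, so β = 15.34/5.48 = 2.80.

β ≈ 2.80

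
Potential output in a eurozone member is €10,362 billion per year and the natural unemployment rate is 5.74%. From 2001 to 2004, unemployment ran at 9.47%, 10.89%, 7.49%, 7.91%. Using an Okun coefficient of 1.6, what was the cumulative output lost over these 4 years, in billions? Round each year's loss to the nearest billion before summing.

€2,122 billion

Year 2001: gap = -1.6 × (9.47 - 5.74) = -5.968%, loss ≈ 10362 × 5.968/100 ≈ 618.
Year 2002: gap = -1.6 × (10.89 - 5.74) = -8.24%, loss ≈ 10362 × 8.24/100 ≈ 854.
Year 2003: gap = -1.6 × (7.49 - 5.74) = -2.8%, loss ≈ 10362 × 2.8/100 ≈ 290.
Year 2004: gap = -1.6 × (7.91 - 5.74) = -3.472%, loss ≈ 10362 × 3.472/100 ≈ 360.
Total lost output = 618 + 854 + 290 + 360 = 2122 billion.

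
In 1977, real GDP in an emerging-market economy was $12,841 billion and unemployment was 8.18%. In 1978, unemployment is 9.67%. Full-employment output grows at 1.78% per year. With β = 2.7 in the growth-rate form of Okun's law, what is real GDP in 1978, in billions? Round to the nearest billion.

$12,553 billion

Δu = 9.67 - 8.18 = 1.49 points.
Okun's law (growth form): g_Y = g_Y* - β × Δu = 1.78 - 2.7 × (1.49) = 1.78 - 4.023 = -2.243%.
Real GDP in the next year = 12841 × (1 - 2.243/100) = 12841 × 0.97757 ≈ 12553 billion.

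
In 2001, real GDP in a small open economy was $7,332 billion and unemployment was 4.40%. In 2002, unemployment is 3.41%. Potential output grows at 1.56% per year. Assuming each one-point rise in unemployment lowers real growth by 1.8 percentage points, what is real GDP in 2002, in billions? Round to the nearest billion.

$7,577 billion

Δu = 3.41 - 4.4 = -0.99 points.
Okun's law (growth form): g_Y = g_Y* - β × Δu = 1.56 - 1.8 × (-0.99) = 1.56 + 1.782 = 3.342%.
Real GDP in the next year = 7332 × (1 + 3.342/100) = 7332 × 1.03342 ≈ 7577 billion.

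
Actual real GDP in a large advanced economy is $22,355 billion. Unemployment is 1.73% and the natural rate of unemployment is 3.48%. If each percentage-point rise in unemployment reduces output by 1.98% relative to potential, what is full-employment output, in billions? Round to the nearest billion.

Unemployment gap = 1.73 - 3.48 = -1.75 points, so output gap = -1.98 × (-1.75) = 3.465%.
Since Y = Y* × (1 + gap/100), Y* = 22355/1.03465 ≈ 21606 billion.

$21,606 billion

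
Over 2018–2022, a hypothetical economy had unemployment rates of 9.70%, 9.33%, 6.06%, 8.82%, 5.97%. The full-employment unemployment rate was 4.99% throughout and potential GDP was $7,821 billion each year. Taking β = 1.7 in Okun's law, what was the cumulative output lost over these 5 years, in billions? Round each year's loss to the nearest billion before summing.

Year 2018: gap = -1.7 × (9.7 - 4.99) = -8.007%, loss ≈ 7821 × 8.007/100 ≈ 626.
Year 2019: gap = -1.7 × (9.33 - 4.99) = -7.378%, loss ≈ 7821 × 7.378/100 ≈ 577.
Year 2020: gap = -1.7 × (6.06 - 4.99) = -1.819%, loss ≈ 7821 × 1.819/100 ≈ 142.
Year 2021: gap = -1.7 × (8.82 - 4.99) = -6.511%, loss ≈ 7821 × 6.511/100 ≈ 509.
Year 2022: gap = -1.7 × (5.97 - 4.99) = -1.666%, loss ≈ 7821 × 1.666/100 ≈ 130.
Total lost output = 626 + 577 + 142 + 509 + 130 = 1984 billion.

$1,984 billion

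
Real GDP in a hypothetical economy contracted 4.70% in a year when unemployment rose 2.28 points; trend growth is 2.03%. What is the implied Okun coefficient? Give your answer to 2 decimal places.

β ≈ 2.95

Growth form: g_Y = g_Y* - β × Δu, so β = (g_Y* - g_Y)/Δu.
β = (2.03 + 4.7)/2.28 = 6.73/2.28 = 2.95.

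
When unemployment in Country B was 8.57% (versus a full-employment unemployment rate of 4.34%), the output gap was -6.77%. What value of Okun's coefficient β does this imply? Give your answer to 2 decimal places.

β ≈ 1.60

Okun's law: output gap = -β × (u - u*).
-6.77 = -β × (8.57 - 4.34) = -β × 4.23, so β = 6.77/4.23 = 1.60.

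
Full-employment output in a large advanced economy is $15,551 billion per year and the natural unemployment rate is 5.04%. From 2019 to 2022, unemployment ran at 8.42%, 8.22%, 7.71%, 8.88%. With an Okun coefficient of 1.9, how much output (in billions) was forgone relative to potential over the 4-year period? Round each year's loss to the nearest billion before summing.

$3,863 billion

Year 2019: gap = -1.9 × (8.42 - 5.04) = -6.422%, loss ≈ 15551 × 6.422/100 ≈ 999.
Year 2020: gap = -1.9 × (8.22 - 5.04) = -6.042%, loss ≈ 15551 × 6.042/100 ≈ 940.
Year 2021: gap = -1.9 × (7.71 - 5.04) = -5.073%, loss ≈ 15551 × 5.073/100 ≈ 789.
Year 2022: gap = -1.9 × (8.88 - 5.04) = -7.296%, loss ≈ 15551 × 7.296/100 ≈ 1135.
Total lost output = 999 + 940 + 789 + 1135 = 3863 billion.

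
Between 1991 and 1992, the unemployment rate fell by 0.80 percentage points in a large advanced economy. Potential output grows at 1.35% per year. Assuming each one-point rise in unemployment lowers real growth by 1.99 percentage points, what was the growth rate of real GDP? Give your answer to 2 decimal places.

Growth-rate Okun's law: g_Y = g_Y* - β × Δu.
g_Y = 1.35 - 1.99 × (-0.80) = 1.35 + 1.592 = 2.942%, i.e. 2.94% to 2 d.p.

2.94%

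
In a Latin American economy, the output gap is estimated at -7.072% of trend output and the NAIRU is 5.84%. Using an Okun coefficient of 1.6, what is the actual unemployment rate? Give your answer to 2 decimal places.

From Okun's law, u - u* = -(output gap)/β = -(-7.072)/1.6 = 4.42 points.
So u = 5.84 + 4.42 = 10.26%.

10.26%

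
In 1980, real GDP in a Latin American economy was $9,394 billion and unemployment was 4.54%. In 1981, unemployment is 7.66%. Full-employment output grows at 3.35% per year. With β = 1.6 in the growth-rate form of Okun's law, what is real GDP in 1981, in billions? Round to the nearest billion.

$9,240 billion

Δu = 7.66 - 4.54 = 3.12 points.
Okun's law (growth form): g_Y = g_Y* - β × Δu = 3.35 - 1.6 × (3.12) = 3.35 - 4.992 = -1.642%.
Real GDP in the next year = 9394 × (1 - 1.642/100) = 9394 × 0.98358 ≈ 9240 billion.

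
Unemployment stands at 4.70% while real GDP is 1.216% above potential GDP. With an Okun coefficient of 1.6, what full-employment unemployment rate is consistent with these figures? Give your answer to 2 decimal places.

From Okun's law, u - u* = -(output gap)/β = -(1.216)/1.6 = -0.76 points.
So u* = 4.7 + 0.76 = 5.46%.

5.46%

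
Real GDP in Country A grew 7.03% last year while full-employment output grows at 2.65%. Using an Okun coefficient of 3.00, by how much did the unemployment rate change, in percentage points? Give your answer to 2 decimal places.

-1.46 percentage points

Growth-rate Okun's law: g_Y = g_Y* - β × Δu, so Δu = (g_Y* - g_Y)/β.
Δu = (2.65 - 7.03)/3.00 = -4.38/3.00 = -1.46 percentage points.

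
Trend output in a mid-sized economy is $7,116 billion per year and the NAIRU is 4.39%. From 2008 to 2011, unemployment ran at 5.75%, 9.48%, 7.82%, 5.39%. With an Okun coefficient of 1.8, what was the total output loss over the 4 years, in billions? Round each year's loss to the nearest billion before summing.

$1,393 billion

Year 2008: gap = -1.8 × (5.75 - 4.39) = -2.448%, loss ≈ 7116 × 2.448/100 ≈ 174.
Year 2009: gap = -1.8 × (9.48 - 4.39) = -9.162%, loss ≈ 7116 × 9.162/100 ≈ 652.
Year 2010: gap = -1.8 × (7.82 - 4.39) = -6.174%, loss ≈ 7116 × 6.174/100 ≈ 439.
Year 2011: gap = -1.8 × (5.39 - 4.39) = -1.8%, loss ≈ 7116 × 1.8/100 ≈ 128.
Total lost output = 174 + 652 + 439 + 128 = 1393 billion.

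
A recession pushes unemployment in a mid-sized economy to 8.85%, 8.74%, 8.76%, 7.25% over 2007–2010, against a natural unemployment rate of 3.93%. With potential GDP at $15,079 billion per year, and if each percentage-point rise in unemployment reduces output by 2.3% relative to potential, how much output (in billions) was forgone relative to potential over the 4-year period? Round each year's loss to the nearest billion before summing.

Year 2007: gap = -2.3 × (8.85 - 3.93) = -11.316%, loss ≈ 15079 × 11.316/100 ≈ 1706.
Year 2008: gap = -2.3 × (8.74 - 3.93) = -11.063%, loss ≈ 15079 × 11.063/100 ≈ 1668.
Year 2009: gap = -2.3 × (8.76 - 3.93) = -11.109%, loss ≈ 15079 × 11.109/100 ≈ 1675.
Year 2010: gap = -2.3 × (7.25 - 3.93) = -7.636%, loss ≈ 15079 × 7.636/100 ≈ 1151.
Total lost output = 1706 + 1668 + 1675 + 1151 = 6200 billion.

$6,200 billion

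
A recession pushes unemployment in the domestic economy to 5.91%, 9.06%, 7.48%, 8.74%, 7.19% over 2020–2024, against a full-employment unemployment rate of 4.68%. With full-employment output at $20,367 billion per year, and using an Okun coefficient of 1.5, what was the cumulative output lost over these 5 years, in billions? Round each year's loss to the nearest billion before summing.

$4,576 billion

Year 2020: gap = -1.5 × (5.91 - 4.68) = -1.845%, loss ≈ 20367 × 1.845/100 ≈ 376.
Year 2021: gap = -1.5 × (9.06 - 4.68) = -6.57%, loss ≈ 20367 × 6.57/100 ≈ 1338.
Year 2022: gap = -1.5 × (7.48 - 4.68) = -4.2%, loss ≈ 20367 × 4.2/100 ≈ 855.
Year 2023: gap = -1.5 × (8.74 - 4.68) = -6.09%, loss ≈ 20367 × 6.09/100 ≈ 1240.
Year 2024: gap = -1.5 × (7.19 - 4.68) = -3.765%, loss ≈ 20367 × 3.765/100 ≈ 767.
Total lost output = 376 + 1338 + 855 + 1240 + 767 = 4576 billion.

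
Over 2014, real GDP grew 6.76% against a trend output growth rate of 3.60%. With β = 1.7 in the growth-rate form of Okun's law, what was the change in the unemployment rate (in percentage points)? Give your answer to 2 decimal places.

Growth-rate Okun's law: g_Y = g_Y* - β × Δu, so Δu = (g_Y* - g_Y)/β.
Δu = (3.6 - 6.76)/1.7 = -3.16/1.7 = -1.86 percentage points.

-1.86 percentage points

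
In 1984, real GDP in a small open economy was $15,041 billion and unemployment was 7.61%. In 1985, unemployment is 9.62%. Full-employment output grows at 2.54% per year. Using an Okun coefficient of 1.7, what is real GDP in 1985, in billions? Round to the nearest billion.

Δu = 9.62 - 7.61 = 2.01 points.
Okun's law (growth form): g_Y = g_Y* - β × Δu = 2.54 - 1.7 × (2.01) = 2.54 - 3.417 = -0.877%.
Real GDP in the next year = 15041 × (1 - 0.877/100) = 15041 × 0.99123 ≈ 14909 billion.

$14,909 billion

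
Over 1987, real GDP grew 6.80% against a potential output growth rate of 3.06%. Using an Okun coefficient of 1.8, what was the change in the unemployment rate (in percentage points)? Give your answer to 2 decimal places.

-2.08 percentage points

Growth-rate Okun's law: g_Y = g_Y* - β × Δu, so Δu = (g_Y* - g_Y)/β.
Δu = (3.06 - 6.8)/1.8 = -3.74/1.8 = -2.08 percentage points.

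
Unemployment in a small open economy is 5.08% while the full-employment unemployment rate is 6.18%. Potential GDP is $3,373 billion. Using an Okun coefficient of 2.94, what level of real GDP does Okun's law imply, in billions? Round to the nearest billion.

$3,482 billion

Unemployment gap = 5.08 - 6.18 = -1.1 points, so the output gap is -2.94 × (-1.1) = 3.234%.
Actual GDP = 3373 × (1 + 3.234/100) = 3373 × 1.03234 ≈ 3482 billion.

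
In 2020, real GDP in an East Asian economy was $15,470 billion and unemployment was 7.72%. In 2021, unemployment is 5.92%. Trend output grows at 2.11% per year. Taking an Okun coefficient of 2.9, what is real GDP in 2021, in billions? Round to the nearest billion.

$16,604 billion

Δu = 5.92 - 7.72 = -1.8 points.
Okun's law (growth form): g_Y = g_Y* - β × Δu = 2.11 - 2.9 × (-1.80) = 2.11 + 5.22 = 7.33%.
Real GDP in the next year = 15470 × (1 + 7.33/100) = 15470 × 1.0733 ≈ 16604 billion.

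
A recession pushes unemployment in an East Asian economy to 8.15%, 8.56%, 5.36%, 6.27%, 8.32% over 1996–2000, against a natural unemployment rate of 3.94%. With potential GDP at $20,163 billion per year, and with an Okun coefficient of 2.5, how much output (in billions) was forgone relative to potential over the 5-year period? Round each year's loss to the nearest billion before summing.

$8,549 billion

Year 1996: gap = -2.5 × (8.15 - 3.94) = -10.525%, loss ≈ 20163 × 10.525/100 ≈ 2122.
Year 1997: gap = -2.5 × (8.56 - 3.94) = -11.55%, loss ≈ 20163 × 11.55/100 ≈ 2329.
Year 1998: gap = -2.5 × (5.36 - 3.94) = -3.55%, loss ≈ 20163 × 3.55/100 ≈ 716.
Year 1999: gap = -2.5 × (6.27 - 3.94) = -5.825%, loss ≈ 20163 × 5.825/100 ≈ 1174.
Year 2000: gap = -2.5 × (8.32 - 3.94) = -10.95%, loss ≈ 20163 × 10.95/100 ≈ 2208.
Total lost output = 2122 + 2329 + 716 + 1174 + 2208 = 8549 billion.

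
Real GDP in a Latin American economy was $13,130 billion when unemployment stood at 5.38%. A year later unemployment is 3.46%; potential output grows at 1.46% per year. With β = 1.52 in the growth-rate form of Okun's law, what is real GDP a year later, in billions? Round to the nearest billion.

Δu = 3.46 - 5.38 = -1.92 points.
Okun's law (growth form): g_Y = g_Y* - β × Δu = 1.46 - 1.52 × (-1.92) = 1.46 + 2.9184 = 4.3784%.
Real GDP in the next year = 13130 × (1 + 4.3784/100) = 13130 × 1.043784 ≈ 13705 billion.

$13,705 billion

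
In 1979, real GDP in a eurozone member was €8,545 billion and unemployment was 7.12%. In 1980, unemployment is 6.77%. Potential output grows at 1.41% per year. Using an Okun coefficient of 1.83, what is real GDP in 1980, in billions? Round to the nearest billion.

€8,720 billion

Δu = 6.77 - 7.12 = -0.35 points.
Okun's law (growth form): g_Y = g_Y* - β × Δu = 1.41 - 1.83 × (-0.35) = 1.41 + 0.6405 = 2.0505%.
Real GDP in the next year = 8545 × (1 + 2.0505/100) = 8545 × 1.020505 ≈ 8720 billion.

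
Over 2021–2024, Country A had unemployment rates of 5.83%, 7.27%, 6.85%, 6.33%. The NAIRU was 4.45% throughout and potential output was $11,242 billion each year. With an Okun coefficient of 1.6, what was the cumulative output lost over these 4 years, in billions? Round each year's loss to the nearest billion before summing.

Year 2021: gap = -1.6 × (5.83 - 4.45) = -2.208%, loss ≈ 11242 × 2.208/100 ≈ 248.
Year 2022: gap = -1.6 × (7.27 - 4.45) = -4.512%, loss ≈ 11242 × 4.512/100 ≈ 507.
Year 2023: gap = -1.6 × (6.85 - 4.45) = -3.84%, loss ≈ 11242 × 3.84/100 ≈ 432.
Year 2024: gap = -1.6 × (6.33 - 4.45) = -3.008%, loss ≈ 11242 × 3.008/100 ≈ 338.
Total lost output = 248 + 507 + 432 + 338 = 1525 billion.

$1,525 billion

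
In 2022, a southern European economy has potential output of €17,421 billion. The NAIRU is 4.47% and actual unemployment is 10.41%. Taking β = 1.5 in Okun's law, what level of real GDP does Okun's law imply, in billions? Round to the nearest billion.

Unemployment gap = 10.41 - 4.47 = 5.94 points, so the output gap is -1.5 × 5.94 = -8.91%.
Actual GDP = 17421 × (1 - 8.91/100) = 17421 × 0.9109 ≈ 15869 billion.

€15,869 billion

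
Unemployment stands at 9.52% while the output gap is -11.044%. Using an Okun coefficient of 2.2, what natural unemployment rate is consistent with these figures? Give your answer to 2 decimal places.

From Okun's law, u - u* = -(output gap)/β = -(-11.044)/2.2 = 5.02 points.
So u* = 9.52 - 5.02 = 4.50%.

4.50%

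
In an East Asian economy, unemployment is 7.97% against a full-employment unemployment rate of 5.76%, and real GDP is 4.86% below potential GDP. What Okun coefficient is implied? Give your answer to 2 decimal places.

β ≈ 2.20

Okun's law: output gap = -β × (u - u*).
-4.86 = -β × (7.97 - 5.76) = -β × 2.21, so β = 4.86/2.21 = 2.20.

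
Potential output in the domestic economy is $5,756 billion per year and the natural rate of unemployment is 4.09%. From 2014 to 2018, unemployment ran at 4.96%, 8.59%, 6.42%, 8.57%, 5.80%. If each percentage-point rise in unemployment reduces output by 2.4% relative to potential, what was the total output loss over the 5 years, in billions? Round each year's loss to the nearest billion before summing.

$1,919 billion

Year 2014: gap = -2.4 × (4.96 - 4.09) = -2.088%, loss ≈ 5756 × 2.088/100 ≈ 120.
Year 2015: gap = -2.4 × (8.59 - 4.09) = -10.8%, loss ≈ 5756 × 10.8/100 ≈ 622.
Year 2016: gap = -2.4 × (6.42 - 4.09) = -5.592%, loss ≈ 5756 × 5.592/100 ≈ 322.
Year 2017: gap = -2.4 × (8.57 - 4.09) = -10.752%, loss ≈ 5756 × 10.752/100 ≈ 619.
Year 2018: gap = -2.4 × (5.8 - 4.09) = -4.104%, loss ≈ 5756 × 4.104/100 ≈ 236.
Total lost output = 120 + 622 + 322 + 619 + 236 = 1919 billion.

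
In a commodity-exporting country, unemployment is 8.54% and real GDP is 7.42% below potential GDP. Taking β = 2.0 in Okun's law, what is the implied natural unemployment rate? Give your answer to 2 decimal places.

From Okun's law, u - u* = -(output gap)/β = -(-7.42)/2.0 = 3.71 points.
So u* = 8.54 - 3.71 = 4.83%.

4.83%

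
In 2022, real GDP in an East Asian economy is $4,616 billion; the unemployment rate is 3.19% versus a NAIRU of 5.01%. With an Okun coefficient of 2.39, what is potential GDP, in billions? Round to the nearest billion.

$4,424 billion

Unemployment gap = 3.19 - 5.01 = -1.82 points, so output gap = -2.39 × (-1.82) = 4.3498%.
Since Y = Y* × (1 + gap/100), Y* = 4616/1.043498 ≈ 4424 billion.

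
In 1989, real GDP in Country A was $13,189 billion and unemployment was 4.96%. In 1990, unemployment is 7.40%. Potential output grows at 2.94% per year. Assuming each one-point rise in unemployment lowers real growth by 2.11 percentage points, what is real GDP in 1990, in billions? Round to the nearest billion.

$12,898 billion

Δu = 7.4 - 4.96 = 2.44 points.
Okun's law (growth form): g_Y = g_Y* - β × Δu = 2.94 - 2.11 × (2.44) = 2.94 - 5.1484 = -2.2084%.
Real GDP in the next year = 13189 × (1 - 2.2084/100) = 13189 × 0.977916 ≈ 12898 billion.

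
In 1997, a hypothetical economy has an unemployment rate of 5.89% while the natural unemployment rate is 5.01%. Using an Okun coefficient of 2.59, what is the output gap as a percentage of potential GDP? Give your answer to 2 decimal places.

-2.28%

The unemployment gap is 5.89 - 5.01 = 0.88 percentage points.
Okun's law gives an output gap of -2.59 × 0.88 = -2.2792%, i.e. 2.28% below potential.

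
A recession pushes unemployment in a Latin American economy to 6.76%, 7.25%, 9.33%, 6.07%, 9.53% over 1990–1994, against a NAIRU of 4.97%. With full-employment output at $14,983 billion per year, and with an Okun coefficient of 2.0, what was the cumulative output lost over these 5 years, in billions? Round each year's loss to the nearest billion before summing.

$4,222 billion

Year 1990: gap = -2.0 × (6.76 - 4.97) = -3.58%, loss ≈ 14983 × 3.58/100 ≈ 536.
Year 1991: gap = -2.0 × (7.25 - 4.97) = -4.56%, loss ≈ 14983 × 4.56/100 ≈ 683.
Year 1992: gap = -2.0 × (9.33 - 4.97) = -8.72%, loss ≈ 14983 × 8.72/100 ≈ 1307.
Year 1993: gap = -2.0 × (6.07 - 4.97) = -2.2%, loss ≈ 14983 × 2.2/100 ≈ 330.
Year 1994: gap = -2.0 × (9.53 - 4.97) = -9.12%, loss ≈ 14983 × 9.12/100 ≈ 1366.
Total lost output = 536 + 683 + 1307 + 330 + 1366 = 4222 billion.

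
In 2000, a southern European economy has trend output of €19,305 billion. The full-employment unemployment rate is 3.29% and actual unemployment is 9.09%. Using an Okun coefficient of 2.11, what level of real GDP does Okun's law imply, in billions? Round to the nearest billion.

Unemployment gap = 9.09 - 3.29 = 5.8 points, so the output gap is -2.11 × 5.8 = -12.238%.
Actual GDP = 19305 × (1 - 12.238/100) = 19305 × 0.87762 ≈ 16942 billion.

€16,942 billion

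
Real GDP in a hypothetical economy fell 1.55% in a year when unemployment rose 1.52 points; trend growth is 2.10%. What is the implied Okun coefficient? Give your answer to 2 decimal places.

β ≈ 2.40

Growth form: g_Y = g_Y* - β × Δu, so β = (g_Y* - g_Y)/Δu.
β = (2.1 + 1.55)/1.52 = 3.65/1.52 = 2.40.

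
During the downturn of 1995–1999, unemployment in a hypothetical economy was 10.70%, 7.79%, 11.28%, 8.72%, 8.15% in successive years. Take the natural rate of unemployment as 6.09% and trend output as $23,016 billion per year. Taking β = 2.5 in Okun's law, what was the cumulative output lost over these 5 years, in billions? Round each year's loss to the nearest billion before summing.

$9,315 billion

Year 1995: gap = -2.5 × (10.7 - 6.09) = -11.525%, loss ≈ 23016 × 11.525/100 ≈ 2653.
Year 1996: gap = -2.5 × (7.79 - 6.09) = -4.25%, loss ≈ 23016 × 4.25/100 ≈ 978.
Year 1997: gap = -2.5 × (11.28 - 6.09) = -12.975%, loss ≈ 23016 × 12.975/100 ≈ 2986.
Year 1998: gap = -2.5 × (8.72 - 6.09) = -6.575%, loss ≈ 23016 × 6.575/100 ≈ 1513.
Year 1999: gap = -2.5 × (8.15 - 6.09) = -5.15%, loss ≈ 23016 × 5.15/100 ≈ 1185.
Total lost output = 2653 + 978 + 2986 + 1513 + 1185 = 9315 billion.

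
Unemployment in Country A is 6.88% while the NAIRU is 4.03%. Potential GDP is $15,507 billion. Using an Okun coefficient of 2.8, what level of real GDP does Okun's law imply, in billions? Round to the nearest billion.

$14,270 billion

Unemployment gap = 6.88 - 4.03 = 2.85 points, so the output gap is -2.8 × 2.85 = -7.98%.
Actual GDP = 15507 × (1 - 7.98/100) = 15507 × 0.9202 ≈ 14270 billion.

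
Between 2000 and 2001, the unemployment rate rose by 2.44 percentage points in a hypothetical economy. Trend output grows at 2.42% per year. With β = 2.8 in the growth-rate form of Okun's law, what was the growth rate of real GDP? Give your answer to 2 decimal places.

-4.41%

Growth-rate Okun's law: g_Y = g_Y* - β × Δu.
g_Y = 2.42 - 2.8 × (2.44) = 2.42 - 6.832 = -4.412%, i.e. -4.41% to 2 d.p.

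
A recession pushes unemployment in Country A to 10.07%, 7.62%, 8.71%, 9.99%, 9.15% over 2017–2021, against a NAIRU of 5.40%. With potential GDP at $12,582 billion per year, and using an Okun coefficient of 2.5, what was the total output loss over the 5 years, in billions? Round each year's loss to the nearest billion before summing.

Year 2017: gap = -2.5 × (10.07 - 5.4) = -11.675%, loss ≈ 12582 × 11.675/100 ≈ 1469.
Year 2018: gap = -2.5 × (7.62 - 5.4) = -5.55%, loss ≈ 12582 × 5.55/100 ≈ 698.
Year 2019: gap = -2.5 × (8.71 - 5.4) = -8.275%, loss ≈ 12582 × 8.275/100 ≈ 1041.
Year 2020: gap = -2.5 × (9.99 - 5.4) = -11.475%, loss ≈ 12582 × 11.475/100 ≈ 1444.
Year 2021: gap = -2.5 × (9.15 - 5.4) = -9.375%, loss ≈ 12582 × 9.375/100 ≈ 1180.
Total lost output = 1469 + 698 + 1041 + 1444 + 1180 = 5832 billion.

$5,832 billion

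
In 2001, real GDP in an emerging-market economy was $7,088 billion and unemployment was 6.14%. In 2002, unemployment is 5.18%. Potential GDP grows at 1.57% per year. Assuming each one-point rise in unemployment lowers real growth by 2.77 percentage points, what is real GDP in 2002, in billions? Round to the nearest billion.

Δu = 5.18 - 6.14 = -0.96 points.
Okun's law (growth form): g_Y = g_Y* - β × Δu = 1.57 - 2.77 × (-0.96) = 1.57 + 2.6592 = 4.2292%.
Real GDP in the next year = 7088 × (1 + 4.2292/100) = 7088 × 1.042292 ≈ 7388 billion.

$7,388 billion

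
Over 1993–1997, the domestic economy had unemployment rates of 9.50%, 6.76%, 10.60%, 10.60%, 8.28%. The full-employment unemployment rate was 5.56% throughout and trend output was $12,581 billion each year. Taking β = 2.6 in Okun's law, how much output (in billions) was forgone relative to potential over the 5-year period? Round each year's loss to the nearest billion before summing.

$5,870 billion

Year 1993: gap = -2.6 × (9.5 - 5.56) = -10.244%, loss ≈ 12581 × 10.244/100 ≈ 1289.
Year 1994: gap = -2.6 × (6.76 - 5.56) = -3.12%, loss ≈ 12581 × 3.12/100 ≈ 393.
Year 1995: gap = -2.6 × (10.6 - 5.56) = -13.104%, loss ≈ 12581 × 13.104/100 ≈ 1649.
Year 1996: gap = -2.6 × (10.6 - 5.56) = -13.104%, loss ≈ 12581 × 13.104/100 ≈ 1649.
Year 1997: gap = -2.6 × (8.28 - 5.56) = -7.072%, loss ≈ 12581 × 7.072/100 ≈ 890.
Total lost output = 1289 + 393 + 1649 + 1649 + 890 = 5870 billion.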